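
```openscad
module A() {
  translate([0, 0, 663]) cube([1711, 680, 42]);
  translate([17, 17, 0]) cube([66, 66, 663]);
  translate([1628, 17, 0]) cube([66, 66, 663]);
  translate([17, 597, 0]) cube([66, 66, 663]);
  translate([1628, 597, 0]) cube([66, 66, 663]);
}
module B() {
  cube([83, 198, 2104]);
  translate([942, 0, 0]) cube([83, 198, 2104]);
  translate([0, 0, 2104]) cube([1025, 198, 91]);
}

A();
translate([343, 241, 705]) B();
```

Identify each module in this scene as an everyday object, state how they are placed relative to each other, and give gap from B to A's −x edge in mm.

A is a table. B is a door frame. The door frame is on top of the table, centred. The gap from the door frame to the table's −x edge is 343 mm.

The door frame's min-x is at 343; the table's min-x is 0; gap = 343 mm.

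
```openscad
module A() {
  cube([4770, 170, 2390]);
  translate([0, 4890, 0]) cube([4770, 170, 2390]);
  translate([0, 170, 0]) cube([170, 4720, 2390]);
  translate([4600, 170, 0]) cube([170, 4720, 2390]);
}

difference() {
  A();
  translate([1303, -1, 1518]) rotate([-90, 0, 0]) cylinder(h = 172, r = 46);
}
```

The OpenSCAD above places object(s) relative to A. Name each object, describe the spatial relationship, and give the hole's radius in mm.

The subtracted cylinder has r = 46 mm.

A is a house frame. The house frame has a circular hole through its front wall. The hole's radius is 46 mm.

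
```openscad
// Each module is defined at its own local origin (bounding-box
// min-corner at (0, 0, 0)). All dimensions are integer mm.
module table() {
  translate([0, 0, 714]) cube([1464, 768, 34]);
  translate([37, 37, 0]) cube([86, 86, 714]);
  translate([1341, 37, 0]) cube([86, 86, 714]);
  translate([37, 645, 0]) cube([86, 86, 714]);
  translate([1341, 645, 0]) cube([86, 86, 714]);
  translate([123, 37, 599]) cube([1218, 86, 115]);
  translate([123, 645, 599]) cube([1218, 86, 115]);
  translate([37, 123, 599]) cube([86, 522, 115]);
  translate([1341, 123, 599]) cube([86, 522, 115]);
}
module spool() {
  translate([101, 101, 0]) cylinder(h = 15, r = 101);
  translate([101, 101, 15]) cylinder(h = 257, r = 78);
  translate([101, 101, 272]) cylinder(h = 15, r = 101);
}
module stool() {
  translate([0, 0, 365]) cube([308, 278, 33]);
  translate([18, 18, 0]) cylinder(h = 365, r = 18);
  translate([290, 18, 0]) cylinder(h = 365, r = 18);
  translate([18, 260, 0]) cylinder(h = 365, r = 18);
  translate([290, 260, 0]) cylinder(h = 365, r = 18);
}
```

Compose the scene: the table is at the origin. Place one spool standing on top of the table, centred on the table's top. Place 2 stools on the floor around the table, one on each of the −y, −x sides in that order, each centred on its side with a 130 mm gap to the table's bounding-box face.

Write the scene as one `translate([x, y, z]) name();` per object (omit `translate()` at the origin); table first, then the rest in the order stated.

table();
translate([631, 283, 748]) spool();
translate([578, -408, 0]) stool();
translate([-438, 245, 0]) stool();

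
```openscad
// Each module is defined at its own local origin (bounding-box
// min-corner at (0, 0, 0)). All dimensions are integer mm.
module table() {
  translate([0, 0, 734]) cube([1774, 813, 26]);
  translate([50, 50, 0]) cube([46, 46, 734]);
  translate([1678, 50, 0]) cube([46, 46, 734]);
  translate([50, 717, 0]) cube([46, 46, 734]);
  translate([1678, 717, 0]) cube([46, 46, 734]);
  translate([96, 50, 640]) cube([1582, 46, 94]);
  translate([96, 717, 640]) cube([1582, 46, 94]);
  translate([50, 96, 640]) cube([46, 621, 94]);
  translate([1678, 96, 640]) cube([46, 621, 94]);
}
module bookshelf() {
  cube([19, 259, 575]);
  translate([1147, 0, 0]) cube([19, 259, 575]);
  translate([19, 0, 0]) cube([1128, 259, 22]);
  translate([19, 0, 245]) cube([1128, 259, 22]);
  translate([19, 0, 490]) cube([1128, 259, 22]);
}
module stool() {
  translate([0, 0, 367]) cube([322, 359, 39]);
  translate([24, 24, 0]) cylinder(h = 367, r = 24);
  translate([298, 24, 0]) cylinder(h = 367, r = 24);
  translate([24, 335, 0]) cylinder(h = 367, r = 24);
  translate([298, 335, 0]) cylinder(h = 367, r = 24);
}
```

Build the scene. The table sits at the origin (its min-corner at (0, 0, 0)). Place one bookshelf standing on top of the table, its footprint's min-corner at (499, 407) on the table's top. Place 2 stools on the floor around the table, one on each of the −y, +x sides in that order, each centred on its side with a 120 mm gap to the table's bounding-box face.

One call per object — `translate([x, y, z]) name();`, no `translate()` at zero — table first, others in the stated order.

table();
translate([499, 407, 760]) bookshelf();
translate([726, -479, 0]) stool();
translate([1894, 227, 0]) stool();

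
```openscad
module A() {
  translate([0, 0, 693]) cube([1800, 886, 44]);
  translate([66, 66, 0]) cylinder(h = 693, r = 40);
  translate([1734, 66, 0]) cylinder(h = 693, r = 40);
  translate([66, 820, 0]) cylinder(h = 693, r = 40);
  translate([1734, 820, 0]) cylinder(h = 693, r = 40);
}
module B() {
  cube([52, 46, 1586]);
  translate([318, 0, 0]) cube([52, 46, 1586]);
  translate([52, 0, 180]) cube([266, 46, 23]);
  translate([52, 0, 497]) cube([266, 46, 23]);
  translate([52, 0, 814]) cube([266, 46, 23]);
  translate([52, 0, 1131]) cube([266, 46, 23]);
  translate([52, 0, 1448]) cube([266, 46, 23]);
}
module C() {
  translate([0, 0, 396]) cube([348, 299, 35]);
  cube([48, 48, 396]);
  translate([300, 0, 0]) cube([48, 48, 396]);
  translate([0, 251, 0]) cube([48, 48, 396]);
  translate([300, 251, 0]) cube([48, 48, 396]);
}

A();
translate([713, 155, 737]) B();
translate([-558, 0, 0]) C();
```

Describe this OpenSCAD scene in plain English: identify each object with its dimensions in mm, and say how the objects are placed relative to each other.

A is a table: top 1800 mm (x) × 886 mm (y), 44 mm thick, upper face at z = 737 mm, on four round legs of 80 mm diameter, each leg's bounding box inset 26 mm from the nearest pair of top edges, running from z = 0 to the bottom of the top.

B is a straight ladder. Two 52×46 mm vertical rails, 1586 mm tall, stand 370 mm apart (outside-to-outside) with their front faces coplanar on the −y side. 5 rungs, each 46 mm deep and 23 mm tall, span between the inner faces of the rails, front faces flush with the rails. The lowest rung's underside is at z = 180 mm and rungs are spaced 317 mm apart (underside to underside).

C is a four-legged stool. The seat is a 348×299×35 mm slab whose top surface is at z = 431 mm; four square legs, each 48×48 mm in cross-section, run from the floor (z = 0) to the underside of the seat, each flush with a corner of the seat.

The ladder is on top of the table. The stool is on the floor beside the table on its −x side.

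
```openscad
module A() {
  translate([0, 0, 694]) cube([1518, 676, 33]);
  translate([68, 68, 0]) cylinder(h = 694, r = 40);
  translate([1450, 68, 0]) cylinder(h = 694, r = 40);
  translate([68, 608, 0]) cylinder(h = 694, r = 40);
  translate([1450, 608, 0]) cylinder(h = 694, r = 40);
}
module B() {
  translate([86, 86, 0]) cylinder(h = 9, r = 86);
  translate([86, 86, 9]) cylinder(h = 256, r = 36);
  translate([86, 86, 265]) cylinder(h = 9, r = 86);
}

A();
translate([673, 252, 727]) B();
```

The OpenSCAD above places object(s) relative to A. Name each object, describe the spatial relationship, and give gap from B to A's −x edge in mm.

A is a table. B is a spool. The spool is on top of the table, centred. The gap from the spool to the table's −x edge is 673 mm.

The spool's min-x is at 673; the table's min-x is 0; gap = 673 mm.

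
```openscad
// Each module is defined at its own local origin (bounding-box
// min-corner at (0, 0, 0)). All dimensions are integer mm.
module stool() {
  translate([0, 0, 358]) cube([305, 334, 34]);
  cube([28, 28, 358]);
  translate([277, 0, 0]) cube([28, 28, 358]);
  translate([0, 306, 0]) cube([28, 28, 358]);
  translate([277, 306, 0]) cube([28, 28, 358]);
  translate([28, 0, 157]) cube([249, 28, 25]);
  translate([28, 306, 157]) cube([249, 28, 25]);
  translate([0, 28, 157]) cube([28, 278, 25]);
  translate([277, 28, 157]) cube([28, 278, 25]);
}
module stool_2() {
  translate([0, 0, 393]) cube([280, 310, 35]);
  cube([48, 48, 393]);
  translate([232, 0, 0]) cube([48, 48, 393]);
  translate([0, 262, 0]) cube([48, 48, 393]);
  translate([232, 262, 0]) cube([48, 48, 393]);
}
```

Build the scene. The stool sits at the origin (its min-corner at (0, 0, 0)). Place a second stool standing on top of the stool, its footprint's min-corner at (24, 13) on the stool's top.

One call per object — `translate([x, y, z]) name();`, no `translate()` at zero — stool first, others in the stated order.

stool();
translate([24, 13, 392]) stool_2();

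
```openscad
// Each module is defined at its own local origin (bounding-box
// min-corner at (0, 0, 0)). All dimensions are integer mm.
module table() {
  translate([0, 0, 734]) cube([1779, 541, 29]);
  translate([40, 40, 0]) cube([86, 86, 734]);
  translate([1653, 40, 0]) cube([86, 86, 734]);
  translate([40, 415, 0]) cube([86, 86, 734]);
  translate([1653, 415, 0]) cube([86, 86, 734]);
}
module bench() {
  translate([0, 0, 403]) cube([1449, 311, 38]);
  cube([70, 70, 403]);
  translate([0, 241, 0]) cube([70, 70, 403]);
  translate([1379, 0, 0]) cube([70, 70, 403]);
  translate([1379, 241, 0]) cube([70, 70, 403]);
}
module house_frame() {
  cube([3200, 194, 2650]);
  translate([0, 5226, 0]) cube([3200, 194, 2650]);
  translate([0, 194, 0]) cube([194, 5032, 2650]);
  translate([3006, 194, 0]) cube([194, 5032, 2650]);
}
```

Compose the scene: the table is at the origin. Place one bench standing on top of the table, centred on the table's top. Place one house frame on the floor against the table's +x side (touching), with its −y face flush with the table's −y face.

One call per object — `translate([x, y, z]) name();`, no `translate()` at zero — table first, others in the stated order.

table();
translate([165, 115, 763]) bench();
translate([1779, 0, 0]) house_frame();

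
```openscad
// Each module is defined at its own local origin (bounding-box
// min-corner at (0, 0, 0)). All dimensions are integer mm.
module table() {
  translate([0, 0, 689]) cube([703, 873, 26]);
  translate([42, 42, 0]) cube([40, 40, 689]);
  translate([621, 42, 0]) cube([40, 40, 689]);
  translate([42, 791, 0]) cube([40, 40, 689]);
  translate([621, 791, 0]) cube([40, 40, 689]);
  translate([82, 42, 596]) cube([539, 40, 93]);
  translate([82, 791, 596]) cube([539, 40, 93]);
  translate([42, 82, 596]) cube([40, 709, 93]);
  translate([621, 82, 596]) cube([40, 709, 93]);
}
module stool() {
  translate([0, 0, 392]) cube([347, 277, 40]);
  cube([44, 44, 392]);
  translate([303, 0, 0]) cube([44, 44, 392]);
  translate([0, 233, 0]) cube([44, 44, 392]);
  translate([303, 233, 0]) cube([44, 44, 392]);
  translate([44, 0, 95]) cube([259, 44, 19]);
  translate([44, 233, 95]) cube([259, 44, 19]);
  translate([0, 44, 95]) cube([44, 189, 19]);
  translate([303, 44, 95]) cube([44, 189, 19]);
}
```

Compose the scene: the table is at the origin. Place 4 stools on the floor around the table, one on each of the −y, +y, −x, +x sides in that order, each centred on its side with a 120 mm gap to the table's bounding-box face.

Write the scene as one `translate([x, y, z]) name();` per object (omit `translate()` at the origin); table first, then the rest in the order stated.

table();
translate([178, -397, 0]) stool();
translate([178, 993, 0]) stool();
translate([-467, 298, 0]) stool();
translate([823, 298, 0]) stool();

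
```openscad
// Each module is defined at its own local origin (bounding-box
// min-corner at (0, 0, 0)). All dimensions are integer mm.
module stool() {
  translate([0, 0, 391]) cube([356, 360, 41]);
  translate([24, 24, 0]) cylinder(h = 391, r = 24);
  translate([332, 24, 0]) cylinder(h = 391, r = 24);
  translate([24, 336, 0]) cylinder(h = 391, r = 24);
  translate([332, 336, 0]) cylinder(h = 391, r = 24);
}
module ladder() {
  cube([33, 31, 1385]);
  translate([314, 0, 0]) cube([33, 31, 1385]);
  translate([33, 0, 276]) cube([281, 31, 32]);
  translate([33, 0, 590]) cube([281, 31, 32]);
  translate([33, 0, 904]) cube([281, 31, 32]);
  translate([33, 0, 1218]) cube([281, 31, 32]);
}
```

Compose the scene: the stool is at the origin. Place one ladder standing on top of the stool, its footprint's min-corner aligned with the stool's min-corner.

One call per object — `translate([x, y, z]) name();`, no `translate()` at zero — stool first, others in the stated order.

stool();
translate([0, 0, 432]) ladder();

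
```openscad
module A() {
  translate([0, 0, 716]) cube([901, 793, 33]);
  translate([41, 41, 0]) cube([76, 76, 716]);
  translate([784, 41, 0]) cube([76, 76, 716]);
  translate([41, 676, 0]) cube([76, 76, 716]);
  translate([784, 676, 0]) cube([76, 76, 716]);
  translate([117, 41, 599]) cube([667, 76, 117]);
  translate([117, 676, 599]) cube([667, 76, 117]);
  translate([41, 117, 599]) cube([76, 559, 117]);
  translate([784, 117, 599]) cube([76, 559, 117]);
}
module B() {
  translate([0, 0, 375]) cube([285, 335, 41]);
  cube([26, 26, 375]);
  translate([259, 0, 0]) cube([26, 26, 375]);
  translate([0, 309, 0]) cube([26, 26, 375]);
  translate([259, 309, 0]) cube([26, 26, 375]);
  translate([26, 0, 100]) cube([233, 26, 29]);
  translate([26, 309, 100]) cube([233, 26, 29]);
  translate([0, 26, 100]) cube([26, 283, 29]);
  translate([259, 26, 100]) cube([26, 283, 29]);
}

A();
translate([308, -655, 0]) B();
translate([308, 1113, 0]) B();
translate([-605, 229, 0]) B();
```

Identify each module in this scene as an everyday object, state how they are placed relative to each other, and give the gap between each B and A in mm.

A is a table. B is a stool. Three stools sit around the table at the −y, +y, −x sides. The gap between each stool and the table is 320 mm.

Each stool's nearest face is 320 mm from the table's bounding box.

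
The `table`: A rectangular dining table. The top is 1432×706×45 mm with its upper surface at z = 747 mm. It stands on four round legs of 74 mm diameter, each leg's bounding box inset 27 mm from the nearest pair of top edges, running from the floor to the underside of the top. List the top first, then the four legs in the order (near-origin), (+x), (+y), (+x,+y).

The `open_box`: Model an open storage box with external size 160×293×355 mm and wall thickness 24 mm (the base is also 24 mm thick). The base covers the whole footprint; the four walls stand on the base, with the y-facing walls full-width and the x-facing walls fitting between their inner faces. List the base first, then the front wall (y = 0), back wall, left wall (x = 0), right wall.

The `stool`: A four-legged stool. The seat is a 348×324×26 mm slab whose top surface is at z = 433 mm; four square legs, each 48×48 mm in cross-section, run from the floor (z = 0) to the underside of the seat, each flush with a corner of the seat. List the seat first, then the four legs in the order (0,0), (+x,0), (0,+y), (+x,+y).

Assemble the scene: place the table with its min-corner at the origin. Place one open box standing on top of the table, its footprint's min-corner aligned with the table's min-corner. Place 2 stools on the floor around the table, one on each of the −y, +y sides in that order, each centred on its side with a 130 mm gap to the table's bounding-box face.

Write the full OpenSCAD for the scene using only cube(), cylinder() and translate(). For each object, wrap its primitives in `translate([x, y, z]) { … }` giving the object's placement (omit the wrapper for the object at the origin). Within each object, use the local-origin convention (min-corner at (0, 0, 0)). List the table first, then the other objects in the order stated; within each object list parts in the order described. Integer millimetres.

translate([0, 0, 702]) cube([1432, 706, 45]);
translate([64, 64, 0]) cylinder(h = 702, r = 37);
translate([1368, 64, 0]) cylinder(h = 702, r = 37);
translate([64, 642, 0]) cylinder(h = 702, r = 37);
translate([1368, 642, 0]) cylinder(h = 702, r = 37);
translate([0, 0, 747]) {
  cube([160, 293, 24]);
  translate([0, 0, 24]) cube([160, 24, 331]);
  translate([0, 269, 24]) cube([160, 24, 331]);
  translate([0, 24, 24]) cube([24, 245, 331]);
  translate([136, 24, 24]) cube([24, 245, 331]);
}
translate([542, -454, 0]) {
  translate([0, 0, 407]) cube([348, 324, 26]);
  cube([48, 48, 407]);
  translate([300, 0, 0]) cube([48, 48, 407]);
  translate([0, 276, 0]) cube([48, 48, 407]);
  translate([300, 276, 0]) cube([48, 48, 407]);
}
translate([542, 836, 0]) {
  translate([0, 0, 407]) cube([348, 324, 26]);
  cube([48, 48, 407]);
  translate([300, 0, 0]) cube([48, 48, 407]);
  translate([0, 276, 0]) cube([48, 48, 407]);
  translate([300, 276, 0]) cube([48, 48, 407]);
}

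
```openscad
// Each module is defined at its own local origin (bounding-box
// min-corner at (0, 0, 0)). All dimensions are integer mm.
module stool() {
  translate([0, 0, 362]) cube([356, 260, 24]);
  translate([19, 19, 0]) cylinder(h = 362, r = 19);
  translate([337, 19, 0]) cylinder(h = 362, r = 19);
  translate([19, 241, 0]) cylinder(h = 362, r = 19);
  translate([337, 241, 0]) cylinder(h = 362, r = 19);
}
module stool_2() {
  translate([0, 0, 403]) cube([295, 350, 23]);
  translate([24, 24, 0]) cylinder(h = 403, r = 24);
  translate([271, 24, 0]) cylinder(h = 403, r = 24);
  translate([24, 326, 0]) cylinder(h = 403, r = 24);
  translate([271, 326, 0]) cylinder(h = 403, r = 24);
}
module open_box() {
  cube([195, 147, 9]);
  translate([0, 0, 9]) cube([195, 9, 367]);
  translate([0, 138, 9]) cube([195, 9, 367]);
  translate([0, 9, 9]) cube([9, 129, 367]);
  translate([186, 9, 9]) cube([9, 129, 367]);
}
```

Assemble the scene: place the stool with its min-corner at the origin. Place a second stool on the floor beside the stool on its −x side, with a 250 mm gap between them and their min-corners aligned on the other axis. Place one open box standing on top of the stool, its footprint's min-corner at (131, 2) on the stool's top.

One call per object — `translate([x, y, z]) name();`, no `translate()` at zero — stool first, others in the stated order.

stool();
translate([-545, 0, 0]) stool_2();
translate([131, 2, 386]) open_box();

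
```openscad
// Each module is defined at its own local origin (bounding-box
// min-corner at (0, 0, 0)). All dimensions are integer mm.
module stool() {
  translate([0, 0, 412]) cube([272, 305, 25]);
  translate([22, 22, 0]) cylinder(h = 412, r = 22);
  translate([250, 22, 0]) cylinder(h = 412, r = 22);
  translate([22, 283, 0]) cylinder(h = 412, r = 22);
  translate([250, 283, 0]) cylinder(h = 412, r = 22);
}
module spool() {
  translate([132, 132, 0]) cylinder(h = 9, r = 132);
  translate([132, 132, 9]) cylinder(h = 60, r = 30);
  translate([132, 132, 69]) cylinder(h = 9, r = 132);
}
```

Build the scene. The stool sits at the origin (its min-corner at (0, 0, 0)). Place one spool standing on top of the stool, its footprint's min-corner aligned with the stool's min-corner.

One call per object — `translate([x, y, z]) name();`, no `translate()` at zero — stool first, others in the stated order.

stool();
translate([0, 0, 437]) spool();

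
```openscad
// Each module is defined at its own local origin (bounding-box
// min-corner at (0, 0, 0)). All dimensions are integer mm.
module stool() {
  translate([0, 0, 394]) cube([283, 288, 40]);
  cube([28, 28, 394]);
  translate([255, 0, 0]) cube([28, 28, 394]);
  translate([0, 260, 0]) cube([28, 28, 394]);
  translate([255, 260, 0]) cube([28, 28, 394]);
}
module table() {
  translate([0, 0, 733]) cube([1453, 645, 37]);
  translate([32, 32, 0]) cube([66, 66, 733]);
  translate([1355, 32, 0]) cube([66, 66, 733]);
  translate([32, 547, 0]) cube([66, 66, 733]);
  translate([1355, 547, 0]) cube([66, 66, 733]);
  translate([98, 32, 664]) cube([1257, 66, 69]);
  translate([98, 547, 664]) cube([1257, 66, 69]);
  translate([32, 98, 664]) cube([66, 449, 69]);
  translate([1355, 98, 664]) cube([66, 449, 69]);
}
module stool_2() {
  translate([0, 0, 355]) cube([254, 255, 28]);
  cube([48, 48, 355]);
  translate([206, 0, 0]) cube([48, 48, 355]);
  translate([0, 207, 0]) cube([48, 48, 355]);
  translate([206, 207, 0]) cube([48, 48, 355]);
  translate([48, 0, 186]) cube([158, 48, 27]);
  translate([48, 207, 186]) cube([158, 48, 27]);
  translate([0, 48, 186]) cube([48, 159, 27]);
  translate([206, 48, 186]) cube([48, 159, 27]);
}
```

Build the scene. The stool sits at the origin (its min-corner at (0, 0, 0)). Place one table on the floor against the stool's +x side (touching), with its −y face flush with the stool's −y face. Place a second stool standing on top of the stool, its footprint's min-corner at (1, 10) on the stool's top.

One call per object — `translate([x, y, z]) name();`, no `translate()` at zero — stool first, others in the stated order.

stool();
translate([283, 0, 0]) table();
translate([1, 10, 434]) stool_2();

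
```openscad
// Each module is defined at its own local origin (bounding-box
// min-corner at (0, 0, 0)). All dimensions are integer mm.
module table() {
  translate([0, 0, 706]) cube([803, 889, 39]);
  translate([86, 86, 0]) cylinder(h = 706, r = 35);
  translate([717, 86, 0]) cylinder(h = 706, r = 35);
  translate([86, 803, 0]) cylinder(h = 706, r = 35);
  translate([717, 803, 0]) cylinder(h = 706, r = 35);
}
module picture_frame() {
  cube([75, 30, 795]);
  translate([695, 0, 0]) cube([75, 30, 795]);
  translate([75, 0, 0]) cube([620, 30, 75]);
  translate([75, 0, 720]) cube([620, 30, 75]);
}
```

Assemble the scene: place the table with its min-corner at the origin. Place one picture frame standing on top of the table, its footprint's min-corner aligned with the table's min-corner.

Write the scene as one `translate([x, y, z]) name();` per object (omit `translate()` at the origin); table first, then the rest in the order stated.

table();
translate([0, 0, 745]) picture_frame();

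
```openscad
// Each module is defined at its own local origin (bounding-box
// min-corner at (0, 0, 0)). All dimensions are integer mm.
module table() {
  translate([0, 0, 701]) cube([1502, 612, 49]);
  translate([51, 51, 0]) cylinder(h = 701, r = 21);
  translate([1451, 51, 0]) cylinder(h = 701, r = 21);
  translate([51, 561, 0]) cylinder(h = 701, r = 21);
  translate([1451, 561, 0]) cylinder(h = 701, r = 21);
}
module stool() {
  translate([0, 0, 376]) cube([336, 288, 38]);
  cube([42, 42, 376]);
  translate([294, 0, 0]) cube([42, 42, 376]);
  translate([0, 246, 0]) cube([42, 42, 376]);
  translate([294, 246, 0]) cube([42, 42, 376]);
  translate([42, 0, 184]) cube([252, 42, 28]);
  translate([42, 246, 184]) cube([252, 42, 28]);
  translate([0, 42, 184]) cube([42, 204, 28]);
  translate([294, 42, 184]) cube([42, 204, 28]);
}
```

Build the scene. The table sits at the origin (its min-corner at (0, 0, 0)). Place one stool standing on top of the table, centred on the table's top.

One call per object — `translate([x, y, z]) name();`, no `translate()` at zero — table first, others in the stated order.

table();
translate([583, 162, 750]) stool();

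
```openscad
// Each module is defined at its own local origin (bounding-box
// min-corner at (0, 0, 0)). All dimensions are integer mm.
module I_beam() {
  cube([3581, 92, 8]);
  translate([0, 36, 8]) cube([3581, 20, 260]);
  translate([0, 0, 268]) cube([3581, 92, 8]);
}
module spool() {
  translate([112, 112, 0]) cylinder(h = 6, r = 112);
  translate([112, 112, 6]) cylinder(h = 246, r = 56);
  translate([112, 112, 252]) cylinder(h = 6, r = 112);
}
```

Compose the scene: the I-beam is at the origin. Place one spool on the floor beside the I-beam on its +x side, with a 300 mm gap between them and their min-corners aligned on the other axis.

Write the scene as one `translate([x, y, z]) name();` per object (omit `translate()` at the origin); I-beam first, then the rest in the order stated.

I_beam();
translate([3881, 0, 0]) spool();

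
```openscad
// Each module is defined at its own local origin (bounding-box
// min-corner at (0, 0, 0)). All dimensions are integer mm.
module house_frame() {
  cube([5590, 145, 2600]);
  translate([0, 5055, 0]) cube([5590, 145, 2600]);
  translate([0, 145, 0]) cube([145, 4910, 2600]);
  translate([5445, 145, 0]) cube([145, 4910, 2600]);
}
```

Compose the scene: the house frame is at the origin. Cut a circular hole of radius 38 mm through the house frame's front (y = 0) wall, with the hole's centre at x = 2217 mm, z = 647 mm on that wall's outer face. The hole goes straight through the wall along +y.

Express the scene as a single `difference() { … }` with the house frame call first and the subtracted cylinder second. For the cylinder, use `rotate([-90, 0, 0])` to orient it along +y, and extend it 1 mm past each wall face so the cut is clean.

difference() {
  house_frame();
  translate([2217, -1, 647]) rotate([-90, 0, 0]) cylinder(h = 147, r = 38);
}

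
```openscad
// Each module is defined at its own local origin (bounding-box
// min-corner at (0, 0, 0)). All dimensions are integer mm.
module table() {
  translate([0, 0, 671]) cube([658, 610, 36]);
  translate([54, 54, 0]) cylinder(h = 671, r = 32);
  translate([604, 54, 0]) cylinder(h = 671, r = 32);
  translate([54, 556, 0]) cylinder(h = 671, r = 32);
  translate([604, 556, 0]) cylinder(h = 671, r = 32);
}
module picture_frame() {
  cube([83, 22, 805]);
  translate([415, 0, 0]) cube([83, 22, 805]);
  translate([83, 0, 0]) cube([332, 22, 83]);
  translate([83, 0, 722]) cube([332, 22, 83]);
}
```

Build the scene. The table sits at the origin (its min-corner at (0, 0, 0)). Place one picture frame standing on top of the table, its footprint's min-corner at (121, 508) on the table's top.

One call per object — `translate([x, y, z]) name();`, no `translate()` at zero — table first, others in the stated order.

table();
translate([121, 508, 707]) picture_frame();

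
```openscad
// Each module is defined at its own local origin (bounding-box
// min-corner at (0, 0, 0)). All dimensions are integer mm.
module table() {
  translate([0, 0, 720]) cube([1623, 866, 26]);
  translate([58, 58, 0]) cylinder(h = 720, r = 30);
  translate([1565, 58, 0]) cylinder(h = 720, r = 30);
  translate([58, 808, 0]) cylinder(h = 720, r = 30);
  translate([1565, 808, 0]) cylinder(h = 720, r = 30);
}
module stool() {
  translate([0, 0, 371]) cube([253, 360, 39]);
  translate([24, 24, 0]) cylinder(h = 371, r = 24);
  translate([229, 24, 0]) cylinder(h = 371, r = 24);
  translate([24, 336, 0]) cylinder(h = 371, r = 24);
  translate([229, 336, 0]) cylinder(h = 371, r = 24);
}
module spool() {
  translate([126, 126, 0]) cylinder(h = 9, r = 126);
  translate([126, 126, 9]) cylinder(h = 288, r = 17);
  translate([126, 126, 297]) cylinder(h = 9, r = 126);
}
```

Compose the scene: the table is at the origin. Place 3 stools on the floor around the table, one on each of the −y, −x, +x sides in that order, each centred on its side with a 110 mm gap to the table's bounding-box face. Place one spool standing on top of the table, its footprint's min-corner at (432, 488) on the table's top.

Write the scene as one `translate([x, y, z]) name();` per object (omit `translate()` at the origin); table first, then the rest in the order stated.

table();
translate([685, -470, 0]) stool();
translate([-363, 253, 0]) stool();
translate([1733, 253, 0]) stool();
translate([432, 488, 746]) spool();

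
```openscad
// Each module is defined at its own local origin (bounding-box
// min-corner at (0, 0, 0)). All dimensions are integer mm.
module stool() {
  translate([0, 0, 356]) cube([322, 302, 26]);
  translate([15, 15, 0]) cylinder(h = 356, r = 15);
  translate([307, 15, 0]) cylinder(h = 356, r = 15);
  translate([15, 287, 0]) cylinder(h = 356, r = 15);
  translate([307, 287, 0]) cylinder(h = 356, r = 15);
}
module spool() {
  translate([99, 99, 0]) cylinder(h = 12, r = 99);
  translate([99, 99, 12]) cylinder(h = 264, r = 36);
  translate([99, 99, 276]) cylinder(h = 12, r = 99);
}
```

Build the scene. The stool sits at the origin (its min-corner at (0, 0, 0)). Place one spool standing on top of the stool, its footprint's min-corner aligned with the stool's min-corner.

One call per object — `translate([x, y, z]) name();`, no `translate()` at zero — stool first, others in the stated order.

stool();
translate([0, 0, 382]) spool();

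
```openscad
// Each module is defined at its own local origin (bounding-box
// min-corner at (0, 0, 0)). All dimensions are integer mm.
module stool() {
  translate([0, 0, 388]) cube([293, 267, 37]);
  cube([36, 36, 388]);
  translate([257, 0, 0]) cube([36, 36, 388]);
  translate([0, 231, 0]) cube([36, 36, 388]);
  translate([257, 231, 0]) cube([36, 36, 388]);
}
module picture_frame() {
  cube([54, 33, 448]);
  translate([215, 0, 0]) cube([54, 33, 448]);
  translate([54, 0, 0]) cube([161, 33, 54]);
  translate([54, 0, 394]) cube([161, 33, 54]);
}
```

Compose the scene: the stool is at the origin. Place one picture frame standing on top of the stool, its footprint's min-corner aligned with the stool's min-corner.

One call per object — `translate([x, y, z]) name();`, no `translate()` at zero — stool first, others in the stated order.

stool();
translate([0, 0, 425]) picture_frame();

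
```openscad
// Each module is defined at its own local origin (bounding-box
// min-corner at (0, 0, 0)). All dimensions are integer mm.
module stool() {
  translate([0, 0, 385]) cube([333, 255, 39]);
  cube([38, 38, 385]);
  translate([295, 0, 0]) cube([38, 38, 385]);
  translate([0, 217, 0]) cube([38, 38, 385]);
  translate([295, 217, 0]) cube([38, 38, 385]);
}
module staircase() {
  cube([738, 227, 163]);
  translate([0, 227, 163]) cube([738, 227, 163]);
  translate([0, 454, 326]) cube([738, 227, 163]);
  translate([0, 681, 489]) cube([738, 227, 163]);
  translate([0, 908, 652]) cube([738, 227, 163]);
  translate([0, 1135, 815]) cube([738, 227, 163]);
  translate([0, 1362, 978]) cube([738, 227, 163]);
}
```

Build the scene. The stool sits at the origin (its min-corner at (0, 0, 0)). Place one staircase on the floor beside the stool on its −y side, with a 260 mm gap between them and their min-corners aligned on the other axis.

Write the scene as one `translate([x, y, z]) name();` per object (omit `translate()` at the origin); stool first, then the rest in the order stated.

stool();
translate([0, -1849, 0]) staircase();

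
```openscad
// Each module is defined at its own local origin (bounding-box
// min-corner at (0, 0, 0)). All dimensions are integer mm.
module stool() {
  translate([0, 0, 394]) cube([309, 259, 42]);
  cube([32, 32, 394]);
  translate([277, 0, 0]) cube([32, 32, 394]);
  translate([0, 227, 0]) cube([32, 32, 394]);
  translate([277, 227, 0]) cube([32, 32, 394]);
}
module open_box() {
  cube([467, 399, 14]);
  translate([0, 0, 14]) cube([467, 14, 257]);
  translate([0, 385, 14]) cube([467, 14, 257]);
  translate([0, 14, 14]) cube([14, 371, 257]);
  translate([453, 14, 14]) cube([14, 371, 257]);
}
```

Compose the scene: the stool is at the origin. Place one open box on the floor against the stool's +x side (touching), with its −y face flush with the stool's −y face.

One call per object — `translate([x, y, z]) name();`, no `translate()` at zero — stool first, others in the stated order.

stool();
translate([309, 0, 0]) open_box();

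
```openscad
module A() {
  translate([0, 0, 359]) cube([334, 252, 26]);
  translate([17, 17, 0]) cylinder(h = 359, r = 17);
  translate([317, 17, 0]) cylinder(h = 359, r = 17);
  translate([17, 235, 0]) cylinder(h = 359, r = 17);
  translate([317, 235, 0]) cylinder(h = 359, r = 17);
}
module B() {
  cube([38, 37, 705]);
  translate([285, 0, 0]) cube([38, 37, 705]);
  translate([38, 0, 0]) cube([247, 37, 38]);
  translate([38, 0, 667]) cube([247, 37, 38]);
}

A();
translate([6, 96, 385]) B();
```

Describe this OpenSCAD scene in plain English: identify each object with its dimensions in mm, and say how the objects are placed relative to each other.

A is a four-legged stool. The seat is a 334×252×26 mm slab whose top surface is at z = 385 mm; four round legs, each 34 mm in diameter, run from the floor (z = 0) to the underside of the seat, each leg's axis is inset half a diameter from the nearest pair of seat edges (so the leg's bounding box is flush with the corner).

B is a picture frame with a 247×629 mm rectangular opening (x by z) and a uniform 38 mm border on every side. Frame depth is 37 mm along y. It is built from two vertical stiles running the full outside height and two horizontal rails spanning the gap between the stiles.

The picture frame is on top of the stool.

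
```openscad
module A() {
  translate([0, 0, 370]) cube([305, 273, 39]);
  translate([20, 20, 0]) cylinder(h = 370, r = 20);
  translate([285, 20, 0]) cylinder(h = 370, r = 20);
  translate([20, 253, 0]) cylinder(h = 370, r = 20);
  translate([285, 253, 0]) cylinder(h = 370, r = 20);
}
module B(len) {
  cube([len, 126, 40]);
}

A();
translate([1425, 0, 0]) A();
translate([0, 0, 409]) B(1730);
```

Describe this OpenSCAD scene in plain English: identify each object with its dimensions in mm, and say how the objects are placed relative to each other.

A is a four-legged stool. The seat is a 305×273×39 mm slab whose top surface is at z = 409 mm; four round legs, each 40 mm in diameter, run from the floor (z = 0) to the underside of the seat, each leg's axis is inset half a diameter from the nearest pair of seat edges (so the leg's bounding box is flush with the corner).

B is a rectangular beam 1730 mm long (x), 126 mm deep (y), 40 mm thick (z).

The beam spans the tops of two stools placed 1120 mm apart, resting at z = 409 mm.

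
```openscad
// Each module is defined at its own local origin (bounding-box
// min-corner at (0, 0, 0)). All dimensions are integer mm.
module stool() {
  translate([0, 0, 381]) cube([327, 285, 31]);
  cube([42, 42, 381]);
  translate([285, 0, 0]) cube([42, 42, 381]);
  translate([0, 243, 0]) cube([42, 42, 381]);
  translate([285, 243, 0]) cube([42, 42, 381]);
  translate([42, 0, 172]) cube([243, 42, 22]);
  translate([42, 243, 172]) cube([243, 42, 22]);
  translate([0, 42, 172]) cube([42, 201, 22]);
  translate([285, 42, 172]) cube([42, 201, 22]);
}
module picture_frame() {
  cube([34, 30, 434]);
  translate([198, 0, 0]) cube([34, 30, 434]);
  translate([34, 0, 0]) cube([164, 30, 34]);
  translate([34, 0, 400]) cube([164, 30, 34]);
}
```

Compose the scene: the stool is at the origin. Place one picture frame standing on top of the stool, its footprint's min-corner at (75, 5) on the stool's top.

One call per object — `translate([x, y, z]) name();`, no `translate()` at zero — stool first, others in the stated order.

stool();
translate([75, 5, 412]) picture_frame();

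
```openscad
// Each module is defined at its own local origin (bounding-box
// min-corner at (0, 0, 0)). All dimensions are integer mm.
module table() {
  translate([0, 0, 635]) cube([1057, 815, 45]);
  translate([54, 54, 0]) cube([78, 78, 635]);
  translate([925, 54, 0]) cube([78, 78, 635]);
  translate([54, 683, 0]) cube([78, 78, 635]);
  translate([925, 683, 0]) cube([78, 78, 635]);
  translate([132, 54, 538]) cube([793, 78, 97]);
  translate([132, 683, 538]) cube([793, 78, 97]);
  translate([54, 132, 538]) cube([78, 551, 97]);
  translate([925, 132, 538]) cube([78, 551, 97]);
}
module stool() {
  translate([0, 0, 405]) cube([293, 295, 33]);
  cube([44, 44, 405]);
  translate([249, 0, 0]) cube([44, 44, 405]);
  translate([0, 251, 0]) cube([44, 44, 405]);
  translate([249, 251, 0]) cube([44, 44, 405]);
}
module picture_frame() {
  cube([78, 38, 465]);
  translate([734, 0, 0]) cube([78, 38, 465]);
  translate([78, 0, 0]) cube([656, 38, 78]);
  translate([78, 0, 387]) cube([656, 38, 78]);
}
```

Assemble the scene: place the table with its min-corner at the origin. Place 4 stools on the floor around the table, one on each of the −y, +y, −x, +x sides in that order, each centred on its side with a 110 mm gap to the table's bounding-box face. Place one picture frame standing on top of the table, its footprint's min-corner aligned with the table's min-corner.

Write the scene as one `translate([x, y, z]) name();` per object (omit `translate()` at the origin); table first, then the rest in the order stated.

table();
translate([382, -405, 0]) stool();
translate([382, 925, 0]) stool();
translate([-403, 260, 0]) stool();
translate([1167, 260, 0]) stool();
translate([0, 0, 680]) picture_frame();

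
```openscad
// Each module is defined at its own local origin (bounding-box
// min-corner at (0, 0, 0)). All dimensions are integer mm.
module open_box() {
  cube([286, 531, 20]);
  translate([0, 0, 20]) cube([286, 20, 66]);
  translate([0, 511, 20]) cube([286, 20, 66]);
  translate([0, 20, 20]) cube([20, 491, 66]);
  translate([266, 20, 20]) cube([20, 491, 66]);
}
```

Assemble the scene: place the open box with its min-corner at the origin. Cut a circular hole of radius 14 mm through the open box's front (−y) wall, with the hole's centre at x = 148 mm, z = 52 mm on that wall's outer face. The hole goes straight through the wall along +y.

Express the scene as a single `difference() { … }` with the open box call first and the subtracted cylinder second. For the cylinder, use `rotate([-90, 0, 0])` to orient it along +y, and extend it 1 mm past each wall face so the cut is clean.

difference() {
  open_box();
  translate([148, -1, 52]) rotate([-90, 0, 0]) cylinder(h = 22, r = 14);
}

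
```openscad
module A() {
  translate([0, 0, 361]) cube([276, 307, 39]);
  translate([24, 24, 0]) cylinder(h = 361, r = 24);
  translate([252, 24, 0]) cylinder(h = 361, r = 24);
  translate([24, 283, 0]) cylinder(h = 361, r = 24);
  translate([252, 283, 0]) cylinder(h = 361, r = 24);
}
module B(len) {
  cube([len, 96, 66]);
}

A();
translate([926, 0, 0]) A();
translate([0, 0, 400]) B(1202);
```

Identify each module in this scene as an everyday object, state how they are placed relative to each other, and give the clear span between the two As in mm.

A is a stool. B is a beam. A beam spans the tops of two stools. The clear span between the two stools is 650 mm.

Second stool starts at x = 926; first ends at x = 276; clear span = 926 − 276 = 650 mm.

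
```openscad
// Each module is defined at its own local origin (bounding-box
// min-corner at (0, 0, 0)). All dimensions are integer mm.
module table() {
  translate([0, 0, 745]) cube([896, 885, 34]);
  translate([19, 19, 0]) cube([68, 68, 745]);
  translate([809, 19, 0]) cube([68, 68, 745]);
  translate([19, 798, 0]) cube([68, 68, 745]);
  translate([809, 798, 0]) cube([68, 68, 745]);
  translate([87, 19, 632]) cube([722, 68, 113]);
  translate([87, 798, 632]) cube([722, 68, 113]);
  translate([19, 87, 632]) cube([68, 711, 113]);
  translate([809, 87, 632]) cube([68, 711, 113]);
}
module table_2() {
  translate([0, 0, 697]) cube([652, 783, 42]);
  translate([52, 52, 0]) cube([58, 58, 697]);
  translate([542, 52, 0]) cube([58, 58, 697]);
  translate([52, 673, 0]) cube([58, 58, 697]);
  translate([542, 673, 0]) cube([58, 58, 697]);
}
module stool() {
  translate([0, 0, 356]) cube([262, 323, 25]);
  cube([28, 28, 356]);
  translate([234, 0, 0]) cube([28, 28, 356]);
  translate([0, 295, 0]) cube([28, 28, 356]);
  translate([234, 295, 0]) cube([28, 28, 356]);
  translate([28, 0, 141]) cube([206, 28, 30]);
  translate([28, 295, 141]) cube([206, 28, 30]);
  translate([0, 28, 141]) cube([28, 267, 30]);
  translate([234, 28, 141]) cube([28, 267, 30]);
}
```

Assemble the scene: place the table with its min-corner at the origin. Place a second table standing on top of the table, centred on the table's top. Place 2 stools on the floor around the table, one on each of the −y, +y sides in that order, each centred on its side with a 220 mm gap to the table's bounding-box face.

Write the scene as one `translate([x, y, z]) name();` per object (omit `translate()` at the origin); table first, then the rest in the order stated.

table();
translate([122, 51, 779]) table_2();
translate([317, -543, 0]) stool();
translate([317, 1105, 0]) stool();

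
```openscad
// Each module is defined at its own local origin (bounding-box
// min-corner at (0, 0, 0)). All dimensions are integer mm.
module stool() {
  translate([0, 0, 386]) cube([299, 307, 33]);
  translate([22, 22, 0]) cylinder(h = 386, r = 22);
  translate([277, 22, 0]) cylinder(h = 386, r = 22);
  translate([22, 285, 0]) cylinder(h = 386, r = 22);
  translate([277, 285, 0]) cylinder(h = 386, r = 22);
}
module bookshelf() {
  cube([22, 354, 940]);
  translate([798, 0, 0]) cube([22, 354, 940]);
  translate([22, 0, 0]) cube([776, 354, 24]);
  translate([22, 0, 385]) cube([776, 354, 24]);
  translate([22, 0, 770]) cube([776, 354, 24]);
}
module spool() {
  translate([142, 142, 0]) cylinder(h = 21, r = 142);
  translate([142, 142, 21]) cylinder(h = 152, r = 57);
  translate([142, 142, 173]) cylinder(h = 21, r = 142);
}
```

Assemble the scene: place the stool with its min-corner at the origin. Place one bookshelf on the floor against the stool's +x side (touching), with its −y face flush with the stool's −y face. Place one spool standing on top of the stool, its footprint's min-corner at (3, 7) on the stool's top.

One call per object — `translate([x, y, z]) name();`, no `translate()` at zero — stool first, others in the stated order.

stool();
translate([299, 0, 0]) bookshelf();
translate([3, 7, 419]) spool();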